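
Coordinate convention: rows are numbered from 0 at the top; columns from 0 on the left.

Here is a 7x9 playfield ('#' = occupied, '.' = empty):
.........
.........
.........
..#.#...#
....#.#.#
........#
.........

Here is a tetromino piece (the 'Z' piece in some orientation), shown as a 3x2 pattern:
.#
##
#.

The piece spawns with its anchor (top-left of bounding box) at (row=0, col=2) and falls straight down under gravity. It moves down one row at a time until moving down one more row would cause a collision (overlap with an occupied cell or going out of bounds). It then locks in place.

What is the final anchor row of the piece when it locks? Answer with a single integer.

Answer: 0

Derivation:
Spawn at (row=0, col=2). Try each row:
  row 0: fits
  row 1: blocked -> lock at row 0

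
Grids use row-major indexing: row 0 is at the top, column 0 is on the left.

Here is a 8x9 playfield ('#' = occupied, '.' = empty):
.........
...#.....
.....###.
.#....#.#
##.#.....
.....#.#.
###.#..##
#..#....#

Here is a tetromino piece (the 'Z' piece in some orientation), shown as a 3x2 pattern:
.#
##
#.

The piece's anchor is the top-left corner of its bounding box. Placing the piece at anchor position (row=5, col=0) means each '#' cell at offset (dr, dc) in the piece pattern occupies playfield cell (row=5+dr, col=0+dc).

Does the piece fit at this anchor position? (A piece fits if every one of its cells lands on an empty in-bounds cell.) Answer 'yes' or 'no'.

Answer: no

Derivation:
Check each piece cell at anchor (5, 0):
  offset (0,1) -> (5,1): empty -> OK
  offset (1,0) -> (6,0): occupied ('#') -> FAIL
  offset (1,1) -> (6,1): occupied ('#') -> FAIL
  offset (2,0) -> (7,0): occupied ('#') -> FAIL
All cells valid: no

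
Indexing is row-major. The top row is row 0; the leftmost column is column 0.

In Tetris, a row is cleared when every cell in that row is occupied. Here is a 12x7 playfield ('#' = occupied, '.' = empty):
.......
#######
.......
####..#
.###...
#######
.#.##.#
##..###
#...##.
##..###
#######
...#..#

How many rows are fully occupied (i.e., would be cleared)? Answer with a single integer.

Check each row:
  row 0: 7 empty cells -> not full
  row 1: 0 empty cells -> FULL (clear)
  row 2: 7 empty cells -> not full
  row 3: 2 empty cells -> not full
  row 4: 4 empty cells -> not full
  row 5: 0 empty cells -> FULL (clear)
  row 6: 3 empty cells -> not full
  row 7: 2 empty cells -> not full
  row 8: 4 empty cells -> not full
  row 9: 2 empty cells -> not full
  row 10: 0 empty cells -> FULL (clear)
  row 11: 5 empty cells -> not full
Total rows cleared: 3

Answer: 3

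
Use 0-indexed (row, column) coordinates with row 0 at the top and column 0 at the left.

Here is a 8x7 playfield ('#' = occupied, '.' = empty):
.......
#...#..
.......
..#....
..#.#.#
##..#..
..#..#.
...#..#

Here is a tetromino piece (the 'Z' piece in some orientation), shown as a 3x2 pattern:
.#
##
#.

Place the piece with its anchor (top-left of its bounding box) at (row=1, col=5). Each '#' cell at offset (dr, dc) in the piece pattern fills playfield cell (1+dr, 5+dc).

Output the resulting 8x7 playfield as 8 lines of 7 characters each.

Fill (1+0,5+1) = (1,6)
Fill (1+1,5+0) = (2,5)
Fill (1+1,5+1) = (2,6)
Fill (1+2,5+0) = (3,5)

Answer: .......
#...#.#
.....##
..#..#.
..#.#.#
##..#..
..#..#.
...#..#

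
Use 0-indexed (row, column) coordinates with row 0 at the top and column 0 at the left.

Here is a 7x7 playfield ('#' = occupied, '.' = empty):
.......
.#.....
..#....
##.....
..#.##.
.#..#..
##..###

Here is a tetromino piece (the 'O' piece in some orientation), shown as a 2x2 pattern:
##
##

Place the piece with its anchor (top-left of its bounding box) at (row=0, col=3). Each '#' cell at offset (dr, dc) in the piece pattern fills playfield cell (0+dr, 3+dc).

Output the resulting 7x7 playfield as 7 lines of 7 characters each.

Fill (0+0,3+0) = (0,3)
Fill (0+0,3+1) = (0,4)
Fill (0+1,3+0) = (1,3)
Fill (0+1,3+1) = (1,4)

Answer: ...##..
.#.##..
..#....
##.....
..#.##.
.#..#..
##..###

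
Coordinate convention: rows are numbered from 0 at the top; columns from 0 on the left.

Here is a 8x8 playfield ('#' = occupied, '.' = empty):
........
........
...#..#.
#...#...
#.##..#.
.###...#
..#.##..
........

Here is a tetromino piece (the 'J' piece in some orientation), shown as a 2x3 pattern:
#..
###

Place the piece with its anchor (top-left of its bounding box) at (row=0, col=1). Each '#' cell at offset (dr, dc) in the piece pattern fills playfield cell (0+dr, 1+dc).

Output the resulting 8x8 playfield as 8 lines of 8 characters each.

Fill (0+0,1+0) = (0,1)
Fill (0+1,1+0) = (1,1)
Fill (0+1,1+1) = (1,2)
Fill (0+1,1+2) = (1,3)

Answer: .#......
.###....
...#..#.
#...#...
#.##..#.
.###...#
..#.##..
........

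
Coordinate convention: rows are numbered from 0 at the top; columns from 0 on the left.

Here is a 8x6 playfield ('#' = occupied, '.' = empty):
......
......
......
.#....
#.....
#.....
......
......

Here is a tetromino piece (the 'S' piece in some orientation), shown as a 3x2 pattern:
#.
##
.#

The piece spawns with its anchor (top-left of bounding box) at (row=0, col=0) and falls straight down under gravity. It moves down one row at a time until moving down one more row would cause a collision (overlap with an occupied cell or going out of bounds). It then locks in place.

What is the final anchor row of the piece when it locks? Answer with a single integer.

Spawn at (row=0, col=0). Try each row:
  row 0: fits
  row 1: blocked -> lock at row 0

Answer: 0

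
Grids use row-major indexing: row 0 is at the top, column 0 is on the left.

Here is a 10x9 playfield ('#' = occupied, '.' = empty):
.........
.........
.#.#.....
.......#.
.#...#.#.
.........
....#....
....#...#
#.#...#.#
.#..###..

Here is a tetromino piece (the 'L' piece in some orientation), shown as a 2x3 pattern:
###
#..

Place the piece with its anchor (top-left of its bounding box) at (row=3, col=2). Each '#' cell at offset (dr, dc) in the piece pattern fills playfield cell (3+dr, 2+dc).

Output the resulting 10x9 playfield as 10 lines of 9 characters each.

Answer: .........
.........
.#.#.....
..###..#.
.##..#.#.
.........
....#....
....#...#
#.#...#.#
.#..###..

Derivation:
Fill (3+0,2+0) = (3,2)
Fill (3+0,2+1) = (3,3)
Fill (3+0,2+2) = (3,4)
Fill (3+1,2+0) = (4,2)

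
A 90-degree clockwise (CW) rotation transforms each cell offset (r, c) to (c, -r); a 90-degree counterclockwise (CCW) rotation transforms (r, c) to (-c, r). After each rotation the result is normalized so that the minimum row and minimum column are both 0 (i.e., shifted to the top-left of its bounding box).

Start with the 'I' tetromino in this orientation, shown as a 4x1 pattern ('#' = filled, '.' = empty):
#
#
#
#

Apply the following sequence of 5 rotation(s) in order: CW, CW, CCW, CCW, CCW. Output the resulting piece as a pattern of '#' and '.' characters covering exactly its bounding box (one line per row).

Start:
#
#
#
#
After rotation 1 (CW):
####
After rotation 2 (CW):
#
#
#
#
After rotation 3 (CCW):
####
After rotation 4 (CCW):
#
#
#
#
After rotation 5 (CCW):
####

Answer: ####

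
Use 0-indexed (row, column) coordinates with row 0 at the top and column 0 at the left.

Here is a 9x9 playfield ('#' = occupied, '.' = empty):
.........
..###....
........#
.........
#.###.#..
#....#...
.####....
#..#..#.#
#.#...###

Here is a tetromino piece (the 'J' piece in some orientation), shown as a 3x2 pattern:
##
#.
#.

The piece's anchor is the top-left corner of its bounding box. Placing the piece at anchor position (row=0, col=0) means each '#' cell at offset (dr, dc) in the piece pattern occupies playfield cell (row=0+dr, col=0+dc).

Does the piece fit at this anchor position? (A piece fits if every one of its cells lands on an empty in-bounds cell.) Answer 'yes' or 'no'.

Check each piece cell at anchor (0, 0):
  offset (0,0) -> (0,0): empty -> OK
  offset (0,1) -> (0,1): empty -> OK
  offset (1,0) -> (1,0): empty -> OK
  offset (2,0) -> (2,0): empty -> OK
All cells valid: yes

Answer: yes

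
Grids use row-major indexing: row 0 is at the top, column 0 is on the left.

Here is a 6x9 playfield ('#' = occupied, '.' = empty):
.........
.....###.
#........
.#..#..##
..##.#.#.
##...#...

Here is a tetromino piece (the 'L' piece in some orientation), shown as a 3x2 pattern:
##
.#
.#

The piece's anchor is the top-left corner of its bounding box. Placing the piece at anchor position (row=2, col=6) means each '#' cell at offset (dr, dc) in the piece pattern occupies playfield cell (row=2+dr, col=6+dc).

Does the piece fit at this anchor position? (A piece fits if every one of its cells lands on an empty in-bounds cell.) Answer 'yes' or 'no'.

Check each piece cell at anchor (2, 6):
  offset (0,0) -> (2,6): empty -> OK
  offset (0,1) -> (2,7): empty -> OK
  offset (1,1) -> (3,7): occupied ('#') -> FAIL
  offset (2,1) -> (4,7): occupied ('#') -> FAIL
All cells valid: no

Answer: no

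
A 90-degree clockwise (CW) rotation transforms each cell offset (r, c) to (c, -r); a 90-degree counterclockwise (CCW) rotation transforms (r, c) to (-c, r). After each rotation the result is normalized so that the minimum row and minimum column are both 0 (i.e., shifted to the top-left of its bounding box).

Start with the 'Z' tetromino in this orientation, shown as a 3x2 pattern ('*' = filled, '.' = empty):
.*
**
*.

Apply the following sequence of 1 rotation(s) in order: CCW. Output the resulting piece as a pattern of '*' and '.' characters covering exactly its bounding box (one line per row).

Start:
.*
**
*.
After rotation 1 (CCW):
**.
.**

Answer: **.
.**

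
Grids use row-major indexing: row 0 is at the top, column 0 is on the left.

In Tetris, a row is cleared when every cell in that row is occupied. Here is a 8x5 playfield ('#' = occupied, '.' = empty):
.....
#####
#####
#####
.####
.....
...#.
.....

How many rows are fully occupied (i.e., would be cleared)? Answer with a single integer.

Check each row:
  row 0: 5 empty cells -> not full
  row 1: 0 empty cells -> FULL (clear)
  row 2: 0 empty cells -> FULL (clear)
  row 3: 0 empty cells -> FULL (clear)
  row 4: 1 empty cell -> not full
  row 5: 5 empty cells -> not full
  row 6: 4 empty cells -> not full
  row 7: 5 empty cells -> not full
Total rows cleared: 3

Answer: 3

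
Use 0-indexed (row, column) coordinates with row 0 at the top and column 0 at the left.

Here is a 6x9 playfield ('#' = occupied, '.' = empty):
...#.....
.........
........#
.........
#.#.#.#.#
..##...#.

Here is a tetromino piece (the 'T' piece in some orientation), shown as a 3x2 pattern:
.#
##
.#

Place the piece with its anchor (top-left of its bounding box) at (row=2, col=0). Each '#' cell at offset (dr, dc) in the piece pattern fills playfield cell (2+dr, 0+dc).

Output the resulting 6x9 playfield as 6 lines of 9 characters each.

Answer: ...#.....
.........
.#......#
##.......
###.#.#.#
..##...#.

Derivation:
Fill (2+0,0+1) = (2,1)
Fill (2+1,0+0) = (3,0)
Fill (2+1,0+1) = (3,1)
Fill (2+2,0+1) = (4,1)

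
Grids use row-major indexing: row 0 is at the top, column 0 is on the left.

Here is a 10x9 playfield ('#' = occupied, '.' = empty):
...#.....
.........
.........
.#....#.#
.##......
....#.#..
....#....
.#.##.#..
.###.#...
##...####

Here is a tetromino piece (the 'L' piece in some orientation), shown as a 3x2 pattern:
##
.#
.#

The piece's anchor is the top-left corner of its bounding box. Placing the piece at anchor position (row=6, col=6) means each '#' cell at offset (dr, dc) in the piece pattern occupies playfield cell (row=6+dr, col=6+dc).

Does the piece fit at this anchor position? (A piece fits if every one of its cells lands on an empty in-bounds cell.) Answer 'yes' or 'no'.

Answer: yes

Derivation:
Check each piece cell at anchor (6, 6):
  offset (0,0) -> (6,6): empty -> OK
  offset (0,1) -> (6,7): empty -> OK
  offset (1,1) -> (7,7): empty -> OK
  offset (2,1) -> (8,7): empty -> OK
All cells valid: yes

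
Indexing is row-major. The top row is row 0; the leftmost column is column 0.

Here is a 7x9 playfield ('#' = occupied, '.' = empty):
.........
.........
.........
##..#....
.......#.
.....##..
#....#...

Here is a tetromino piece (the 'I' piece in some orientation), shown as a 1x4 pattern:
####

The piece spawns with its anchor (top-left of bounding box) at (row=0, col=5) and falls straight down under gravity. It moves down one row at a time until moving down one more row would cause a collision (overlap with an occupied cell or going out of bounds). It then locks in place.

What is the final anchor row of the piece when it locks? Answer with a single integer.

Answer: 3

Derivation:
Spawn at (row=0, col=5). Try each row:
  row 0: fits
  row 1: fits
  row 2: fits
  row 3: fits
  row 4: blocked -> lock at row 3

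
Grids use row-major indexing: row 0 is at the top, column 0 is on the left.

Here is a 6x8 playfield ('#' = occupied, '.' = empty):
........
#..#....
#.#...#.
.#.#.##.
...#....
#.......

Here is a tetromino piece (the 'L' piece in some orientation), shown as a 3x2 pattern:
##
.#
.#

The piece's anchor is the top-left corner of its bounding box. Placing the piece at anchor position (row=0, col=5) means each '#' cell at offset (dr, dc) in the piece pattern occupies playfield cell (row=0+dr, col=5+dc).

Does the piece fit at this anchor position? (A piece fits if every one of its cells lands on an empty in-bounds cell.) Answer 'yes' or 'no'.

Check each piece cell at anchor (0, 5):
  offset (0,0) -> (0,5): empty -> OK
  offset (0,1) -> (0,6): empty -> OK
  offset (1,1) -> (1,6): empty -> OK
  offset (2,1) -> (2,6): occupied ('#') -> FAIL
All cells valid: no

Answer: no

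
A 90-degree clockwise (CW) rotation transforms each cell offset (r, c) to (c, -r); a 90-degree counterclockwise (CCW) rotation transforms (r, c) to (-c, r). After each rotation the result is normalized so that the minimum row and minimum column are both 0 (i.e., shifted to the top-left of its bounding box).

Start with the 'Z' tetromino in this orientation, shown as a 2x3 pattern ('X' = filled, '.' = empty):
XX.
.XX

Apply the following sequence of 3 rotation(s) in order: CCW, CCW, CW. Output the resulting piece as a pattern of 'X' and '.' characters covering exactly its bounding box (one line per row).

Answer: .X
XX
X.

Derivation:
Start:
XX.
.XX
After rotation 1 (CCW):
.X
XX
X.
After rotation 2 (CCW):
XX.
.XX
After rotation 3 (CW):
.X
XX
X.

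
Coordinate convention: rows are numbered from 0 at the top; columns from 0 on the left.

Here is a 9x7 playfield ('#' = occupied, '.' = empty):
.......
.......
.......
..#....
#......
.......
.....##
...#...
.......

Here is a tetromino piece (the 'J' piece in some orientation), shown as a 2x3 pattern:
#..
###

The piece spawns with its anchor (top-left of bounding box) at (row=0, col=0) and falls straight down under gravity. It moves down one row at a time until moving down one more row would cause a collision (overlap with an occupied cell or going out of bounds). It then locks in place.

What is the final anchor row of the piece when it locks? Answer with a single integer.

Spawn at (row=0, col=0). Try each row:
  row 0: fits
  row 1: fits
  row 2: blocked -> lock at row 1

Answer: 1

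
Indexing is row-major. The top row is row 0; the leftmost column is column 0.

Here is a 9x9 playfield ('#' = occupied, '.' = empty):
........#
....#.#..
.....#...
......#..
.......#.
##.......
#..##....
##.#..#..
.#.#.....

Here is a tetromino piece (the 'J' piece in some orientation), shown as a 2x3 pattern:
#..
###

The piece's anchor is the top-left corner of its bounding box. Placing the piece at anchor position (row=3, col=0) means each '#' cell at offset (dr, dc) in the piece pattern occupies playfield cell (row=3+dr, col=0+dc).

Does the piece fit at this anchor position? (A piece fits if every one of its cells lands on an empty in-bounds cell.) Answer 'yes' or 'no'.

Answer: yes

Derivation:
Check each piece cell at anchor (3, 0):
  offset (0,0) -> (3,0): empty -> OK
  offset (1,0) -> (4,0): empty -> OK
  offset (1,1) -> (4,1): empty -> OK
  offset (1,2) -> (4,2): empty -> OK
All cells valid: yes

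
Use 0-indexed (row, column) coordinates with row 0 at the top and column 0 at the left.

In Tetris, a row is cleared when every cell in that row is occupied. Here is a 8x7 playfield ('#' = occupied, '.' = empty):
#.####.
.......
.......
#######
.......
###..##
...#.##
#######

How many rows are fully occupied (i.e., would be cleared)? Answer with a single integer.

Answer: 2

Derivation:
Check each row:
  row 0: 2 empty cells -> not full
  row 1: 7 empty cells -> not full
  row 2: 7 empty cells -> not full
  row 3: 0 empty cells -> FULL (clear)
  row 4: 7 empty cells -> not full
  row 5: 2 empty cells -> not full
  row 6: 4 empty cells -> not full
  row 7: 0 empty cells -> FULL (clear)
Total rows cleared: 2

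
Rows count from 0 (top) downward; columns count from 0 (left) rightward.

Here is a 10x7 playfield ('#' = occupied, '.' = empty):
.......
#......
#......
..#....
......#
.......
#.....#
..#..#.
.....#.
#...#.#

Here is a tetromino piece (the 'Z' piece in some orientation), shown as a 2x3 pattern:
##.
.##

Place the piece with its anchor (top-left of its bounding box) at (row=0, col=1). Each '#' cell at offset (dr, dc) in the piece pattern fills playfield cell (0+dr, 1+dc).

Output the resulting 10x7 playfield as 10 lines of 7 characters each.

Answer: .##....
#.##...
#......
..#....
......#
.......
#.....#
..#..#.
.....#.
#...#.#

Derivation:
Fill (0+0,1+0) = (0,1)
Fill (0+0,1+1) = (0,2)
Fill (0+1,1+1) = (1,2)
Fill (0+1,1+2) = (1,3)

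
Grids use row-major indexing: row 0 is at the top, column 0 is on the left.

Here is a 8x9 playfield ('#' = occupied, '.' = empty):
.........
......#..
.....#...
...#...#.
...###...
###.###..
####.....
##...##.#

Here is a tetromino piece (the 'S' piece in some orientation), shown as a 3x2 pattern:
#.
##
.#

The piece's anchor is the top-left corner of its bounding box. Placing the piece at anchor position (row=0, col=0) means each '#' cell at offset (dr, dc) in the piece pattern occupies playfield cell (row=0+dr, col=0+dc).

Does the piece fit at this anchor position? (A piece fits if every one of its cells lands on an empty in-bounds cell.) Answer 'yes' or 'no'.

Check each piece cell at anchor (0, 0):
  offset (0,0) -> (0,0): empty -> OK
  offset (1,0) -> (1,0): empty -> OK
  offset (1,1) -> (1,1): empty -> OK
  offset (2,1) -> (2,1): empty -> OK
All cells valid: yes

Answer: yes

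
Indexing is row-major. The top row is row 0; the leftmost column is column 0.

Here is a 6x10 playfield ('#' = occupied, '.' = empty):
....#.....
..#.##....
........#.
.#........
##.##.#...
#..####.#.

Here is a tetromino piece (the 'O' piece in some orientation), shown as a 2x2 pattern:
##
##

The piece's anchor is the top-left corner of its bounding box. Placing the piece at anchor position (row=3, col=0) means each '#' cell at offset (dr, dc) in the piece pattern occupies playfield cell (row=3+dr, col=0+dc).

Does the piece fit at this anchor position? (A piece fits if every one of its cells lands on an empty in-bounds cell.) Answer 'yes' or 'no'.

Answer: no

Derivation:
Check each piece cell at anchor (3, 0):
  offset (0,0) -> (3,0): empty -> OK
  offset (0,1) -> (3,1): occupied ('#') -> FAIL
  offset (1,0) -> (4,0): occupied ('#') -> FAIL
  offset (1,1) -> (4,1): occupied ('#') -> FAIL
All cells valid: no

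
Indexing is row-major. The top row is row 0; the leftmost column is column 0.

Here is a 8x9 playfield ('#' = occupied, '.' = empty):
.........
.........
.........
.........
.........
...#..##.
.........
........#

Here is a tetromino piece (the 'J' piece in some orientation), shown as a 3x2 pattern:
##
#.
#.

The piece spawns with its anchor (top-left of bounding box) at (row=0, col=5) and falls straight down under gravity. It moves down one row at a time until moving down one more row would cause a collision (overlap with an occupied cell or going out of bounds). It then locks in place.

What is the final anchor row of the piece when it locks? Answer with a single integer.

Answer: 4

Derivation:
Spawn at (row=0, col=5). Try each row:
  row 0: fits
  row 1: fits
  row 2: fits
  row 3: fits
  row 4: fits
  row 5: blocked -> lock at row 4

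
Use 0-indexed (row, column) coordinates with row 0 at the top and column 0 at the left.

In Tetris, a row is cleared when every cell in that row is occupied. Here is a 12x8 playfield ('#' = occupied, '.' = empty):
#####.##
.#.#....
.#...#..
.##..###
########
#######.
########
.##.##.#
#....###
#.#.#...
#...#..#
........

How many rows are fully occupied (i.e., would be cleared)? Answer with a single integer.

Answer: 2

Derivation:
Check each row:
  row 0: 1 empty cell -> not full
  row 1: 6 empty cells -> not full
  row 2: 6 empty cells -> not full
  row 3: 3 empty cells -> not full
  row 4: 0 empty cells -> FULL (clear)
  row 5: 1 empty cell -> not full
  row 6: 0 empty cells -> FULL (clear)
  row 7: 3 empty cells -> not full
  row 8: 4 empty cells -> not full
  row 9: 5 empty cells -> not full
  row 10: 5 empty cells -> not full
  row 11: 8 empty cells -> not full
Total rows cleared: 2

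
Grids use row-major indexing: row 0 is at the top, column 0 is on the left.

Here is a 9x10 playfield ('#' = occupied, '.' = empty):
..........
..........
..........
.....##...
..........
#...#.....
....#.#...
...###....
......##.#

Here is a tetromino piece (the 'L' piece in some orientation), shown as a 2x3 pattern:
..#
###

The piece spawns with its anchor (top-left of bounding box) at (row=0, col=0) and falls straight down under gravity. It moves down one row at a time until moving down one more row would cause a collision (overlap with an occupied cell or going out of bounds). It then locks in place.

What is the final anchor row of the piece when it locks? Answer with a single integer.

Spawn at (row=0, col=0). Try each row:
  row 0: fits
  row 1: fits
  row 2: fits
  row 3: fits
  row 4: blocked -> lock at row 3

Answer: 3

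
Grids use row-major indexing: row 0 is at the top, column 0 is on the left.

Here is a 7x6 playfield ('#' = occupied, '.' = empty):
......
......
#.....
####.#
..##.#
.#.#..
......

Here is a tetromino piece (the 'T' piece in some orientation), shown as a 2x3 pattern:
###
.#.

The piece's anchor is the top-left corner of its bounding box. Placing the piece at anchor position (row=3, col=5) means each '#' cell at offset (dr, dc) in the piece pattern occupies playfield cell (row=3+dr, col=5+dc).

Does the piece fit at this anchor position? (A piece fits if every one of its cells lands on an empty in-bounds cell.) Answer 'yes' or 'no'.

Check each piece cell at anchor (3, 5):
  offset (0,0) -> (3,5): occupied ('#') -> FAIL
  offset (0,1) -> (3,6): out of bounds -> FAIL
  offset (0,2) -> (3,7): out of bounds -> FAIL
  offset (1,1) -> (4,6): out of bounds -> FAIL
All cells valid: no

Answer: no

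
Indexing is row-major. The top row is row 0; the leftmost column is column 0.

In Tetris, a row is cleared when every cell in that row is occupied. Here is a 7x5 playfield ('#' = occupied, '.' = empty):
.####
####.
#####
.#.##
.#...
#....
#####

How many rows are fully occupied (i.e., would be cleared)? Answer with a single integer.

Check each row:
  row 0: 1 empty cell -> not full
  row 1: 1 empty cell -> not full
  row 2: 0 empty cells -> FULL (clear)
  row 3: 2 empty cells -> not full
  row 4: 4 empty cells -> not full
  row 5: 4 empty cells -> not full
  row 6: 0 empty cells -> FULL (clear)
Total rows cleared: 2

Answer: 2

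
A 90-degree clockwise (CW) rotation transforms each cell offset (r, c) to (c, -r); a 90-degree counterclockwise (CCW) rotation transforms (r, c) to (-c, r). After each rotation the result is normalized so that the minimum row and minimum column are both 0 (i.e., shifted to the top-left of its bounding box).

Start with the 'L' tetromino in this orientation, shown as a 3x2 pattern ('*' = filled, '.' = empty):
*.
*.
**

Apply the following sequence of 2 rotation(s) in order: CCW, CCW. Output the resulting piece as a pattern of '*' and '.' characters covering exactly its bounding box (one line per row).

Start:
*.
*.
**
After rotation 1 (CCW):
..*
***
After rotation 2 (CCW):
**
.*
.*

Answer: **
.*
.*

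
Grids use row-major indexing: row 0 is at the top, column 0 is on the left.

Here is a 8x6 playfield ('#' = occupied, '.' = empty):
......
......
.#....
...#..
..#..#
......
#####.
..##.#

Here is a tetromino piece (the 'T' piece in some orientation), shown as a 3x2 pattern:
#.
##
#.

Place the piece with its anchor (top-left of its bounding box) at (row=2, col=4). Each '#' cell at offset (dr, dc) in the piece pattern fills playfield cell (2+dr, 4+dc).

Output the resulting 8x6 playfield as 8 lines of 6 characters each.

Fill (2+0,4+0) = (2,4)
Fill (2+1,4+0) = (3,4)
Fill (2+1,4+1) = (3,5)
Fill (2+2,4+0) = (4,4)

Answer: ......
......
.#..#.
...###
..#.##
......
#####.
..##.#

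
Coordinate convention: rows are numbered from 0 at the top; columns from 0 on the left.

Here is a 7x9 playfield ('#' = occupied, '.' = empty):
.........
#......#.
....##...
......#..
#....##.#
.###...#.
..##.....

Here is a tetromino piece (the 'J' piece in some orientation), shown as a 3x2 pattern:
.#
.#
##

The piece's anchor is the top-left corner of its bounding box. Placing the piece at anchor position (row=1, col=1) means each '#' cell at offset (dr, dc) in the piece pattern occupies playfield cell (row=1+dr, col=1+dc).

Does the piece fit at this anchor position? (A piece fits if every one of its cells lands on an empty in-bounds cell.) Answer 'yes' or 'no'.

Answer: yes

Derivation:
Check each piece cell at anchor (1, 1):
  offset (0,1) -> (1,2): empty -> OK
  offset (1,1) -> (2,2): empty -> OK
  offset (2,0) -> (3,1): empty -> OK
  offset (2,1) -> (3,2): empty -> OK
All cells valid: yes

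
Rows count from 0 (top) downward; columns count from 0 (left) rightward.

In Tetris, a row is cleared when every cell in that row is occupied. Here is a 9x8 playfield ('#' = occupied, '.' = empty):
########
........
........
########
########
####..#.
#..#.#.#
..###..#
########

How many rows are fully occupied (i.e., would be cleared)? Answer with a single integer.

Answer: 4

Derivation:
Check each row:
  row 0: 0 empty cells -> FULL (clear)
  row 1: 8 empty cells -> not full
  row 2: 8 empty cells -> not full
  row 3: 0 empty cells -> FULL (clear)
  row 4: 0 empty cells -> FULL (clear)
  row 5: 3 empty cells -> not full
  row 6: 4 empty cells -> not full
  row 7: 4 empty cells -> not full
  row 8: 0 empty cells -> FULL (clear)
Total rows cleared: 4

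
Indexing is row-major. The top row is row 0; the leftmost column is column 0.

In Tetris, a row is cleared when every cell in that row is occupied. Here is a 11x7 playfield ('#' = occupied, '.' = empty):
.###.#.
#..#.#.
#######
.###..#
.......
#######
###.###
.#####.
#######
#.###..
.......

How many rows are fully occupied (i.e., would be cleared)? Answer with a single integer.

Answer: 3

Derivation:
Check each row:
  row 0: 3 empty cells -> not full
  row 1: 4 empty cells -> not full
  row 2: 0 empty cells -> FULL (clear)
  row 3: 3 empty cells -> not full
  row 4: 7 empty cells -> not full
  row 5: 0 empty cells -> FULL (clear)
  row 6: 1 empty cell -> not full
  row 7: 2 empty cells -> not full
  row 8: 0 empty cells -> FULL (clear)
  row 9: 3 empty cells -> not full
  row 10: 7 empty cells -> not full
Total rows cleared: 3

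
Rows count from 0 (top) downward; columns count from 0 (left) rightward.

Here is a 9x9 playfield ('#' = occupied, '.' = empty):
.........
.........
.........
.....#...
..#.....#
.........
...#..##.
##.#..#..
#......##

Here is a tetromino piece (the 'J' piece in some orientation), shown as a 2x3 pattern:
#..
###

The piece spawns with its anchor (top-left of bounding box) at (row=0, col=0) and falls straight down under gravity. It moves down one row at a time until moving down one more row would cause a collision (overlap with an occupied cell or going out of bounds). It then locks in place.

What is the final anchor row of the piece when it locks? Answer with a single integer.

Answer: 2

Derivation:
Spawn at (row=0, col=0). Try each row:
  row 0: fits
  row 1: fits
  row 2: fits
  row 3: blocked -> lock at row 2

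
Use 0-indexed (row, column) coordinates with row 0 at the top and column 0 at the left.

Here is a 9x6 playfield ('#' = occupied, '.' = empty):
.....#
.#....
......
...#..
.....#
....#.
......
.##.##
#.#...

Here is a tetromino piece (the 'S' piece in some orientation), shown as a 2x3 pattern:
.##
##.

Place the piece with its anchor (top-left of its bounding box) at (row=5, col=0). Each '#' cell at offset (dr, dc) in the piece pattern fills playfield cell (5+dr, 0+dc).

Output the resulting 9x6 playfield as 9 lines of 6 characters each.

Answer: .....#
.#....
......
...#..
.....#
.##.#.
##....
.##.##
#.#...

Derivation:
Fill (5+0,0+1) = (5,1)
Fill (5+0,0+2) = (5,2)
Fill (5+1,0+0) = (6,0)
Fill (5+1,0+1) = (6,1)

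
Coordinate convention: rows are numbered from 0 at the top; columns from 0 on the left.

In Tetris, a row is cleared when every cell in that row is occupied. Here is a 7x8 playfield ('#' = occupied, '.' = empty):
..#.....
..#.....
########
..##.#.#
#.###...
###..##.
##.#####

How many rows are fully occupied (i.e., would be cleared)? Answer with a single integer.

Check each row:
  row 0: 7 empty cells -> not full
  row 1: 7 empty cells -> not full
  row 2: 0 empty cells -> FULL (clear)
  row 3: 4 empty cells -> not full
  row 4: 4 empty cells -> not full
  row 5: 3 empty cells -> not full
  row 6: 1 empty cell -> not full
Total rows cleared: 1

Answer: 1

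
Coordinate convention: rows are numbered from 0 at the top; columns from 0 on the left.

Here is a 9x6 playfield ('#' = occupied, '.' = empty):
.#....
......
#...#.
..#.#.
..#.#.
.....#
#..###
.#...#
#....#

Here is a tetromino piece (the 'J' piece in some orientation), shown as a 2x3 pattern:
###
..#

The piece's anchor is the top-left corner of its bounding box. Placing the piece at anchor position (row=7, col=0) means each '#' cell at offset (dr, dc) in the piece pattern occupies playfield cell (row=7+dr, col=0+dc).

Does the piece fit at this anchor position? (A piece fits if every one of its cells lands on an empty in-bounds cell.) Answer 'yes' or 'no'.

Check each piece cell at anchor (7, 0):
  offset (0,0) -> (7,0): empty -> OK
  offset (0,1) -> (7,1): occupied ('#') -> FAIL
  offset (0,2) -> (7,2): empty -> OK
  offset (1,2) -> (8,2): empty -> OK
All cells valid: no

Answer: no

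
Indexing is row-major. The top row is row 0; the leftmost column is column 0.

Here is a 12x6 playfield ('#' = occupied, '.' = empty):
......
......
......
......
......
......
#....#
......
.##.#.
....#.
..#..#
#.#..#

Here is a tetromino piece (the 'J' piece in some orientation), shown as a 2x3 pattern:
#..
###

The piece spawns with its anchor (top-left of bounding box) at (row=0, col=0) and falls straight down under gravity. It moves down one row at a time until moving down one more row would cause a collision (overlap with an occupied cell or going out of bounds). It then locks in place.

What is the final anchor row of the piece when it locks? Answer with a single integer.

Answer: 4

Derivation:
Spawn at (row=0, col=0). Try each row:
  row 0: fits
  row 1: fits
  row 2: fits
  row 3: fits
  row 4: fits
  row 5: blocked -> lock at row 4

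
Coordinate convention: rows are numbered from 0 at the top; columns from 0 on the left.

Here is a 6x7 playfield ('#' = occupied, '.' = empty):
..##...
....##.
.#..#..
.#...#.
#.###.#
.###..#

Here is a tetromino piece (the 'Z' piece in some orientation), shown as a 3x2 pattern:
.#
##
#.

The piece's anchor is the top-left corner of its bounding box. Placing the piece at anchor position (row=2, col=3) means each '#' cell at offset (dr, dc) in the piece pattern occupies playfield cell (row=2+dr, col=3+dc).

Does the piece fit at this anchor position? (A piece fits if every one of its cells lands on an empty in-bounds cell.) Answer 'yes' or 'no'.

Check each piece cell at anchor (2, 3):
  offset (0,1) -> (2,4): occupied ('#') -> FAIL
  offset (1,0) -> (3,3): empty -> OK
  offset (1,1) -> (3,4): empty -> OK
  offset (2,0) -> (4,3): occupied ('#') -> FAIL
All cells valid: no

Answer: no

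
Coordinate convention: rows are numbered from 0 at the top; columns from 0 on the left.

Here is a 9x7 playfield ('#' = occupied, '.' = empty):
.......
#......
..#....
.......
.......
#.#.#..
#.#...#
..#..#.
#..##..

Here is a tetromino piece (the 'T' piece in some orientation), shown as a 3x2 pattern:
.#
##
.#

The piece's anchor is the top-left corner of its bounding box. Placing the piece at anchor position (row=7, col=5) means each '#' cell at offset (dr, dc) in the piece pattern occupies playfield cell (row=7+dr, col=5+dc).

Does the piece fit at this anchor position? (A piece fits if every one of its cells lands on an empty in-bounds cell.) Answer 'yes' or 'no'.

Check each piece cell at anchor (7, 5):
  offset (0,1) -> (7,6): empty -> OK
  offset (1,0) -> (8,5): empty -> OK
  offset (1,1) -> (8,6): empty -> OK
  offset (2,1) -> (9,6): out of bounds -> FAIL
All cells valid: no

Answer: no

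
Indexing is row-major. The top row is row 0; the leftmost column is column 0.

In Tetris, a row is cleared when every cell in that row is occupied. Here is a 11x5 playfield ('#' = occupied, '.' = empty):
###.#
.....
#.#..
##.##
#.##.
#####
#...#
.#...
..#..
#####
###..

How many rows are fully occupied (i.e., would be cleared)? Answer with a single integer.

Check each row:
  row 0: 1 empty cell -> not full
  row 1: 5 empty cells -> not full
  row 2: 3 empty cells -> not full
  row 3: 1 empty cell -> not full
  row 4: 2 empty cells -> not full
  row 5: 0 empty cells -> FULL (clear)
  row 6: 3 empty cells -> not full
  row 7: 4 empty cells -> not full
  row 8: 4 empty cells -> not full
  row 9: 0 empty cells -> FULL (clear)
  row 10: 2 empty cells -> not full
Total rows cleared: 2

Answer: 2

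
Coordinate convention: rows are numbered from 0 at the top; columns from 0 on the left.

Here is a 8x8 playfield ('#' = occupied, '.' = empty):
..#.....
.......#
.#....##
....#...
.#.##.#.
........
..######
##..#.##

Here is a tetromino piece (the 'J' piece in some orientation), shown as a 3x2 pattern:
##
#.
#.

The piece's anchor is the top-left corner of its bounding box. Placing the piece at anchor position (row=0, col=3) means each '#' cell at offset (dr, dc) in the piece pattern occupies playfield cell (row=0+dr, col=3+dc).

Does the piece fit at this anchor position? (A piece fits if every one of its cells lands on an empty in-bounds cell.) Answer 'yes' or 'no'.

Check each piece cell at anchor (0, 3):
  offset (0,0) -> (0,3): empty -> OK
  offset (0,1) -> (0,4): empty -> OK
  offset (1,0) -> (1,3): empty -> OK
  offset (2,0) -> (2,3): empty -> OK
All cells valid: yes

Answer: yes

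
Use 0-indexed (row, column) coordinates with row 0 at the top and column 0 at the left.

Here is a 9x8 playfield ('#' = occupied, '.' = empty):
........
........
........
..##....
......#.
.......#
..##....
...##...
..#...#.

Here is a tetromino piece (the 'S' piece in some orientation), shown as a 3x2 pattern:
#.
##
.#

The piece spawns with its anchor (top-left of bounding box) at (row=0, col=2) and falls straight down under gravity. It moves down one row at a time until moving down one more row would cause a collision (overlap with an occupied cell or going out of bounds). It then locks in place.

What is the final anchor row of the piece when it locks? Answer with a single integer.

Spawn at (row=0, col=2). Try each row:
  row 0: fits
  row 1: blocked -> lock at row 0

Answer: 0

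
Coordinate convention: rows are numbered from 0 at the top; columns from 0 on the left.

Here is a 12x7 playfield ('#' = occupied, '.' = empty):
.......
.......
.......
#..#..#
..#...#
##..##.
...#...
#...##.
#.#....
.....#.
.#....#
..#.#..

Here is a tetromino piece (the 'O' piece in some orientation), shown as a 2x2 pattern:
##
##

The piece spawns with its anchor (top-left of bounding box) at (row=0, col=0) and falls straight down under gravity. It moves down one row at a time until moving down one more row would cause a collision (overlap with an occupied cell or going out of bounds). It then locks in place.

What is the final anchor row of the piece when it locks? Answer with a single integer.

Spawn at (row=0, col=0). Try each row:
  row 0: fits
  row 1: fits
  row 2: blocked -> lock at row 1

Answer: 1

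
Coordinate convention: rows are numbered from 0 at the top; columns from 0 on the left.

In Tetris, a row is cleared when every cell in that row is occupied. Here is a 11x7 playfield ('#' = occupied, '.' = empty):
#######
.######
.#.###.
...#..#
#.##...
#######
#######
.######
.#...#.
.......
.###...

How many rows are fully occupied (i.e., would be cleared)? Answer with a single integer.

Answer: 3

Derivation:
Check each row:
  row 0: 0 empty cells -> FULL (clear)
  row 1: 1 empty cell -> not full
  row 2: 3 empty cells -> not full
  row 3: 5 empty cells -> not full
  row 4: 4 empty cells -> not full
  row 5: 0 empty cells -> FULL (clear)
  row 6: 0 empty cells -> FULL (clear)
  row 7: 1 empty cell -> not full
  row 8: 5 empty cells -> not full
  row 9: 7 empty cells -> not full
  row 10: 4 empty cells -> not full
Total rows cleared: 3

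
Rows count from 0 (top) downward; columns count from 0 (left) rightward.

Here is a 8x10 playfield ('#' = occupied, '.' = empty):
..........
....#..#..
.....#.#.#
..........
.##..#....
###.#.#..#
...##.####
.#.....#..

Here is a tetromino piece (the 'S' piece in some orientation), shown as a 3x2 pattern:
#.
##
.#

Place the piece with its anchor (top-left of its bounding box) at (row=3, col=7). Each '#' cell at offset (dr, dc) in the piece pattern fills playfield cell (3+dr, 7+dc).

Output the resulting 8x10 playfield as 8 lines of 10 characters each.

Fill (3+0,7+0) = (3,7)
Fill (3+1,7+0) = (4,7)
Fill (3+1,7+1) = (4,8)
Fill (3+2,7+1) = (5,8)

Answer: ..........
....#..#..
.....#.#.#
.......#..
.##..#.##.
###.#.#.##
...##.####
.#.....#..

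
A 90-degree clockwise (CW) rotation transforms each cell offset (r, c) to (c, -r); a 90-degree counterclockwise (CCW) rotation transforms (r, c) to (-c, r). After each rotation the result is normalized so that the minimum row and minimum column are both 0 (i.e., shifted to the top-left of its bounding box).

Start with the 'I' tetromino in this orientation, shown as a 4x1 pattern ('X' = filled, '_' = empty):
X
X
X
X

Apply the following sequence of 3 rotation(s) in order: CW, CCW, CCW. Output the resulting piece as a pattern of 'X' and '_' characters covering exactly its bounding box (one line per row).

Answer: XXXX

Derivation:
Start:
X
X
X
X
After rotation 1 (CW):
XXXX
After rotation 2 (CCW):
X
X
X
X
After rotation 3 (CCW):
XXXX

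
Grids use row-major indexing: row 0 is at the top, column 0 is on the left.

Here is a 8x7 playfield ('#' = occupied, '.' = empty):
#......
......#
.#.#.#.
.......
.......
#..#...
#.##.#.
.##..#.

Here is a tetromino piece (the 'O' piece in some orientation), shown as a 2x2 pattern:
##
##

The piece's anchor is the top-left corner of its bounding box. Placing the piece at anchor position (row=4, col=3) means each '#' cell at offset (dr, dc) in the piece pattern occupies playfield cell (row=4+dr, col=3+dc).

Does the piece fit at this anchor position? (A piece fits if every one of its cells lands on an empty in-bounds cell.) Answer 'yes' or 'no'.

Check each piece cell at anchor (4, 3):
  offset (0,0) -> (4,3): empty -> OK
  offset (0,1) -> (4,4): empty -> OK
  offset (1,0) -> (5,3): occupied ('#') -> FAIL
  offset (1,1) -> (5,4): empty -> OK
All cells valid: no

Answer: no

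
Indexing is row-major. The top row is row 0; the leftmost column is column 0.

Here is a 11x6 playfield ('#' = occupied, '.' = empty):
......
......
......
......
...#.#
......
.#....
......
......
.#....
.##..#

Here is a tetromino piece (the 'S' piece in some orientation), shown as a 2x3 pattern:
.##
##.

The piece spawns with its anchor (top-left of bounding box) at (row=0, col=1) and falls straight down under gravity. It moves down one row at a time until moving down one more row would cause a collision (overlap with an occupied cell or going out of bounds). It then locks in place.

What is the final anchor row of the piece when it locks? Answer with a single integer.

Spawn at (row=0, col=1). Try each row:
  row 0: fits
  row 1: fits
  row 2: fits
  row 3: fits
  row 4: blocked -> lock at row 3

Answer: 3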